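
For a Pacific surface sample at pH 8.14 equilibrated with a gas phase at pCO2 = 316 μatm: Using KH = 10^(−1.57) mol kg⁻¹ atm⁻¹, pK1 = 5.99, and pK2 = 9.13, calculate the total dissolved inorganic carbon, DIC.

DIC = 1.33 mmol/kg

[CO2*] = KH · pCO2 = 10^(−1.57) × 316×10^-6 = 8.505×10^-6 mol/kg
α₀ = 1/(1 + K1/[H⁺] + K1K2/[H⁺]²) = 1/(1 + 10^+2.15 + 10^+1.16) = 0.006381
DIC = [CO2*]/α₀ = 8.505×10^-6 / 0.006381 = 1.33 mmol/kg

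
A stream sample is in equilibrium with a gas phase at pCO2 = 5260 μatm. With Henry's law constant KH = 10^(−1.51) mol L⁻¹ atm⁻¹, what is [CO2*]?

KH = 10^(−1.51) = 3.090×10^-2 mol L⁻¹ atm⁻¹
[CO2*] = KH · pCO2 = 3.090×10^-2 × 5260×10^-6 atm = 1.63×10^-4 mol/L

[CO2*] = 163 μmol/L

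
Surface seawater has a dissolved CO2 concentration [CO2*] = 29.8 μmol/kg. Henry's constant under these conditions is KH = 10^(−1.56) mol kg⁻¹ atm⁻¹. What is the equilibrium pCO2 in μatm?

pCO2 = 1080 μatm

KH = 10^(−1.56) = 2.754×10^-2 mol kg⁻¹ atm⁻¹
pCO2 = [CO2*]/KH = 29.8×10^-6 / 2.754×10^-2 = 1.08×10^-3 atm = 1080 μatm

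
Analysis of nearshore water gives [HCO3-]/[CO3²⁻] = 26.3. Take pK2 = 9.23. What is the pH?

pH = 7.81

From K2 = [H⁺][CO3²⁻]/[HCO3-]:  pH = pK2 − log₁₀([HCO3-]/[CO3²⁻])
log₁₀(26.3) = +1.420
pH = 9.23 − (+1.420) = 7.81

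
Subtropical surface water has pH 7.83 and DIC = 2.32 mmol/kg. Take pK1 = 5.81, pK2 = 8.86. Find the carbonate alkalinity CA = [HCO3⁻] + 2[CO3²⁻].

CA = [HCO3⁻] + 2[CO3²⁻] = (α₁ + 2α₂)·DIC
At pH 7.83: [H⁺]/K1 = 10^-2.02 = 0.0095499, K2/[H⁺] = 10^-1.03 = 0.093325
α₁ = 1/(1 + 0.0095499 + 0.093325) = 1/1.1029 = 0.9067; α₂ = α₁·K2/[H⁺] = 0.08462
α₁ + 2α₂ = 1.0760
CA = 1.0760 × 2.32 = 2.50 mmol/kg

CA = 2.50 mmol/kg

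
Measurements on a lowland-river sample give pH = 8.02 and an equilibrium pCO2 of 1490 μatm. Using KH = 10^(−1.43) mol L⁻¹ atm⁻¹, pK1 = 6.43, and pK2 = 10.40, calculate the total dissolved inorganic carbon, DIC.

DIC = 2.22 mmol/L

[CO2*] = KH · pCO2 = 10^(−1.43) × 1490×10^-6 = 5.536×10^-5 mol/L
α₀ = 1/(1 + K1/[H⁺] + K1K2/[H⁺]²) = 1/(1 + 10^+1.59 + 10^-0.79) = 0.02496
DIC = [CO2*]/α₀ = 5.536×10^-5 / 0.02496 = 2.22 mmol/L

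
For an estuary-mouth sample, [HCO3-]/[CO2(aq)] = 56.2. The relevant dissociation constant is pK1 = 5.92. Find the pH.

From K1 = [H⁺][HCO3-]/[CO2(aq)]:  pH = pK1 + log₁₀([HCO3-]/[CO2(aq)])
log₁₀(56.2) = +1.750
pH = 5.92 + (+1.750) = 7.67

pH = 7.67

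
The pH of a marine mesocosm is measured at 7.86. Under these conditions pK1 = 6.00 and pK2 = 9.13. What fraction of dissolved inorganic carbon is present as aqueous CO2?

α₀ = 0.0129

α₀ = 1 / (1 + K1/[H⁺] + K1K2/[H⁺]²) = 1 / (1 + 10^+1.86 + 10^+0.59)
   = 1 / (1 + 72.444 + 3.8905) = 1/77.334 = 0.01293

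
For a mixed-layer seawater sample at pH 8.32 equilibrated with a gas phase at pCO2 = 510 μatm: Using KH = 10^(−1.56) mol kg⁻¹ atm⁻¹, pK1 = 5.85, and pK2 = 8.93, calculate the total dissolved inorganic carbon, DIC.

[CO2*] = KH · pCO2 = 10^(−1.56) × 510×10^-6 = 1.405×10^-5 mol/kg
α₀ = 1/(1 + K1/[H⁺] + K1K2/[H⁺]²) = 1/(1 + 10^+2.47 + 10^+1.86) = 0.002713
DIC = [CO2*]/α₀ = 1.405×10^-5 / 0.002713 = 5.18 mmol/kg

DIC = 5.18 mmol/kg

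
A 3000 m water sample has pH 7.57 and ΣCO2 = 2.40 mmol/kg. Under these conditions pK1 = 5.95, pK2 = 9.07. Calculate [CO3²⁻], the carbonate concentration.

α₂ = 1 / (1 + [H⁺]/K2 + [H⁺]²/(K1K2)) = 1 / (1 + 10^+1.50 + 10^-0.12)
   = 1 / (1 + 31.623 + 0.75858) = 1/33.381 = 0.02996
[CO3²⁻] = α₂ × DIC = 0.02996 × 2.40 = 0.0719 mmol/kg

[CO3²⁻] = 0.0719 mmol/kg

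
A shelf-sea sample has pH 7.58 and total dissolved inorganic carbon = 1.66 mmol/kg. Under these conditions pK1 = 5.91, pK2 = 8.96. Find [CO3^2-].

[CO3²⁻] = 0.0651 mmol/kg

α₂ = 1 / (1 + [H⁺]/K2 + [H⁺]²/(K1K2)) = 1 / (1 + 10^+1.38 + 10^-0.29)
   = 1 / (1 + 23.988 + 0.51286) = 1/25.501 = 0.03921
[CO3²⁻] = α₂ × DIC = 0.03921 × 1.66 = 0.0651 mmol/kg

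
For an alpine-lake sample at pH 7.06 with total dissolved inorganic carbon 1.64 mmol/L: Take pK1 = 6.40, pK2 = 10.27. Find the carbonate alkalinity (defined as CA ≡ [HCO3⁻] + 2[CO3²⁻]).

CA = 1.35 mmol/L

CA = [HCO3⁻] + 2[CO3²⁻] = (α₁ + 2α₂)·DIC
At pH 7.06: [H⁺]/K1 = 10^-0.66 = 0.21878, K2/[H⁺] = 10^-3.21 = 0.00061660
α₁ = 1/(1 + 0.21878 + 0.00061660) = 1/1.2194 = 0.8201; α₂ = α₁·K2/[H⁺] = 0.0005057
α₁ + 2α₂ = 0.8211
CA = 0.8211 × 1.64 = 1.35 mmol/L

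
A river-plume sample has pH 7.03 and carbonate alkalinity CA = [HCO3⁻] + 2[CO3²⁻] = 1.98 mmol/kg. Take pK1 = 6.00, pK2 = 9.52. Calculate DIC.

CA = [HCO3⁻] + 2[CO3²⁻] = (α₁ + 2α₂)·DIC
At pH 7.03: [H⁺]/K1 = 10^-1.03 = 0.093325, K2/[H⁺] = 10^-2.49 = 0.0032359
α₁ = 1/(1 + 0.093325 + 0.0032359) = 1/1.0966 = 0.9119; α₂ = α₁·K2/[H⁺] = 0.002951
α₁ + 2α₂ = 0.9178
DIC = CA / (α₁ + 2α₂) = 1.98 / 0.9178 = 2.16 mmol/kg

DIC = 2.16 mmol/kg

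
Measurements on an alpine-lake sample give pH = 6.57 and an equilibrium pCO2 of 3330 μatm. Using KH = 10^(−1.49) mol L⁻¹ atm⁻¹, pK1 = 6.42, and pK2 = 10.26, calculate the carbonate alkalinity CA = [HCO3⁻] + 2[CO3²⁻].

CA = 0.152 mmol/L

[CO2*] = KH · pCO2 = 10^(−1.49) × 3330×10^-6 = 1.078×10^-4 mol/L
α₀ = 1/(1 + K1/[H⁺] + K1K2/[H⁺]²) = 1/(1 + 10^+0.15 + 10^-3.54) = 0.4145
DIC = [CO2*]/α₀ = 1.078×10^-4 / 0.4145 = 0.2600 mmol/L
CA = (α₁ + 2α₂)·DIC = (0.5854 + 2×0.0001195) × 0.2600 = 0.152 mmol/L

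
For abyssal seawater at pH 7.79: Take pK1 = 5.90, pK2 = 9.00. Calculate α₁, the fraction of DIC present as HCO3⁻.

α₁ = 0.931

α₁ = 1 / (1 + [H⁺]/K1 + K2/[H⁺]) = 1 / (1 + 10^-1.89 + 10^-1.21)
   = 1 / (1 + 0.012882 + 0.061660) = 1/1.0745 = 0.9306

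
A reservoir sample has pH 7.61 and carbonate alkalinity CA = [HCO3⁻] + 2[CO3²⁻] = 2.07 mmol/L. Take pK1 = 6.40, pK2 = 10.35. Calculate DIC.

DIC = 2.19 mmol/L

CA = [HCO3⁻] + 2[CO3²⁻] = (α₁ + 2α₂)·DIC
At pH 7.61: [H⁺]/K1 = 10^-1.21 = 0.061660, K2/[H⁺] = 10^-2.74 = 0.0018197
α₁ = 1/(1 + 0.061660 + 0.0018197) = 1/1.0635 = 0.9403; α₂ = α₁·K2/[H⁺] = 0.001711
α₁ + 2α₂ = 0.9437
DIC = CA / (α₁ + 2α₂) = 2.07 / 0.9437 = 2.19 mmol/L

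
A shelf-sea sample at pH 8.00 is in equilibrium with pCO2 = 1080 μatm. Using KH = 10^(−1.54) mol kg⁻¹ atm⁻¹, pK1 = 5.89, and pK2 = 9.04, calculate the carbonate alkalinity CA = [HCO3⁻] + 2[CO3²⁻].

[CO2*] = KH · pCO2 = 10^(−1.54) × 1080×10^-6 = 3.115×10^-5 mol/kg
α₀ = 1/(1 + K1/[H⁺] + K1K2/[H⁺]²) = 1/(1 + 10^+2.11 + 10^+1.07) = 0.007063
DIC = [CO2*]/α₀ = 3.115×10^-5 / 0.007063 = 4.410 mmol/kg
CA = (α₁ + 2α₂)·DIC = (0.9099 + 2×0.08299) × 4.410 = 4.74 mmol/kg

CA = 4.74 mmol/kg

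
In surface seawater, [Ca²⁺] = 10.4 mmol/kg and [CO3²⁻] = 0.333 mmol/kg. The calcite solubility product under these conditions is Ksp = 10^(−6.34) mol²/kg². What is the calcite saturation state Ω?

Ω = 7.58

Ksp = 10^(−6.34) = 4.571×10^-7
Ω = [Ca²⁺][CO3²⁻]/Ksp = (10.4×10^-3)(0.333×10^-3) / 4.571×10^-7 = 7.58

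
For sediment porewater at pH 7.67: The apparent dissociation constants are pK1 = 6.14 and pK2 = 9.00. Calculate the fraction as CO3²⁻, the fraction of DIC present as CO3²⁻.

α₂ = 1 / (1 + [H⁺]/K2 + [H⁺]²/(K1K2)) = 1 / (1 + 10^+1.33 + 10^-0.20)
   = 1 / (1 + 21.380 + 0.63096) = 1/23.011 = 0.04346

α₂ = 0.0435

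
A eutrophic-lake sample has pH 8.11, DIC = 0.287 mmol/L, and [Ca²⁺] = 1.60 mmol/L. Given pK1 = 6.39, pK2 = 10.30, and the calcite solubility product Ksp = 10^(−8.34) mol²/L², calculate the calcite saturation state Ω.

α₂ = 1 / (1 + [H⁺]/K2 + [H⁺]²/(K1K2)) = 1 / (1 + 10^+2.19 + 10^+0.47)
   = 1 / (1 + 154.88 + 2.9512) = 1/158.83 = 0.006296
[CO3²⁻] = α₂ × DIC = 0.006296 × 0.287 = 0.001807 mmol/L = 1.807 μmol/L
Ksp = 10^(−8.34) = 4.571×10^-9
Ω = [Ca²⁺][CO3²⁻]/Ksp = (1.60×10^-3)(1.807×10^-6) / 4.571×10^-9 = 0.633

Ω = 0.633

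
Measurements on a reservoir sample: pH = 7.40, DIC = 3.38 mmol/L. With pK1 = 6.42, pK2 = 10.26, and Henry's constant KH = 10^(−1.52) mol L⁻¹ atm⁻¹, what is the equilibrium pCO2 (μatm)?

pCO2 = 1.06×10^4 μatm

α₀ = 1 / (1 + K1/[H⁺] + K1K2/[H⁺]²) = 1 / (1 + 10^+0.98 + 10^-1.88)
   = 1 / (1 + 9.5499 + 0.013183) = 1/10.563 = 0.09467
[CO2*] = α₀ × DIC = 0.09467 × 3.38 = 0.3200 mmol/L
pCO2 = [CO2*]/KH = 3.200×10^-4 / 3.020×10^-2 = 1.06×10^4 μatm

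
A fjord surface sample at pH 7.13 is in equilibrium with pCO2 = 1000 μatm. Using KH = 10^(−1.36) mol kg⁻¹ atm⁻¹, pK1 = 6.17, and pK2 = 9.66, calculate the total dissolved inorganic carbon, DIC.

DIC = 0.443 mmol/kg

[CO2*] = KH · pCO2 = 10^(−1.36) × 1000×10^-6 = 4.365×10^-5 mol/kg
α₀ = 1/(1 + K1/[H⁺] + K1K2/[H⁺]²) = 1/(1 + 10^+0.96 + 10^-1.57) = 0.09855
DIC = [CO2*]/α₀ = 4.365×10^-5 / 0.09855 = 0.443 mmol/kg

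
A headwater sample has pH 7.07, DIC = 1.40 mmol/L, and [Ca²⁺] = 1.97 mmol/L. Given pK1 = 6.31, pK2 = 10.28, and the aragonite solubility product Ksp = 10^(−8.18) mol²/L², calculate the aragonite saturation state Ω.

Ω = 0.219

α₂ = 1 / (1 + [H⁺]/K2 + [H⁺]²/(K1K2)) = 1 / (1 + 10^+3.21 + 10^+2.45)
   = 1 / (1 + 1621.8 + 281.84) = 1/1904.6 = 0.0005250
[CO3²⁻] = α₂ × DIC = 0.0005250 × 1.40 = 0.0007350 mmol/L = 0.7350 μmol/L
Ksp = 10^(−8.18) = 6.607×10^-9
Ω = [Ca²⁺][CO3²⁻]/Ksp = (1.97×10^-3)(7.350×10^-7) / 6.607×10^-9 = 0.219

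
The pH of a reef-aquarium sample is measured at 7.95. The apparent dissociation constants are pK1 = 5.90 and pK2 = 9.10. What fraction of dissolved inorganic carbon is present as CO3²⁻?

α₂ = 0.0656

α₂ = 1 / (1 + [H⁺]/K2 + [H⁺]²/(K1K2)) = 1 / (1 + 10^+1.15 + 10^-0.90)
   = 1 / (1 + 14.125 + 0.12589) = 1/15.251 = 0.06557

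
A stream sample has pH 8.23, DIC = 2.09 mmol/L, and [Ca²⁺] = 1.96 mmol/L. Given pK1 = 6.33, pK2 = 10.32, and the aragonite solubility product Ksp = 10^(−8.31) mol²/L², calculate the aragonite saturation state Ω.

Ω = 6.66

α₂ = 1 / (1 + [H⁺]/K2 + [H⁺]²/(K1K2)) = 1 / (1 + 10^+2.09 + 10^+0.19)
   = 1 / (1 + 123.03 + 1.5488) = 1/125.58 = 0.007963
[CO3²⁻] = α₂ × DIC = 0.007963 × 2.09 = 0.01664 mmol/L = 16.64 μmol/L
Ksp = 10^(−8.31) = 4.898×10^-9
Ω = [Ca²⁺][CO3²⁻]/Ksp = (1.96×10^-3)(1.664×10^-5) / 4.898×10^-9 = 6.66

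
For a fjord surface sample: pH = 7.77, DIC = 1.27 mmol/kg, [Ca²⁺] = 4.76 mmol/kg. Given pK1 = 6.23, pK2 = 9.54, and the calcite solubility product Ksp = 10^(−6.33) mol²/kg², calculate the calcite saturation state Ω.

α₂ = 1 / (1 + [H⁺]/K2 + [H⁺]²/(K1K2)) = 1 / (1 + 10^+1.77 + 10^+0.23)
   = 1 / (1 + 58.884 + 1.6982) = 1/61.583 = 0.01624
[CO3²⁻] = α₂ × DIC = 0.01624 × 1.27 = 0.02062 mmol/kg
Ksp = 10^(−6.33) = 4.677×10^-7
Ω = [Ca²⁺][CO3²⁻]/Ksp = (4.76×10^-3)(2.062×10^-5) / 4.677×10^-7 = 0.210

Ω = 0.210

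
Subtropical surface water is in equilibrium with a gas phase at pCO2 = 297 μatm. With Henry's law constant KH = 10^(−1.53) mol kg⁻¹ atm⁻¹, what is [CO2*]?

KH = 10^(−1.53) = 2.951×10^-2 mol kg⁻¹ atm⁻¹
[CO2*] = KH · pCO2 = 2.951×10^-2 × 297×10^-6 atm = 8.77×10^-6 mol/kg

[CO2*] = 8.77 μmol/kg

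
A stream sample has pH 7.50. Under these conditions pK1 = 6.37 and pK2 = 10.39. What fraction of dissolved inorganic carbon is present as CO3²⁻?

α₂ = 0.00120

α₂ = 1 / (1 + [H⁺]/K2 + [H⁺]²/(K1K2)) = 1 / (1 + 10^+2.89 + 10^+1.76)
   = 1 / (1 + 776.25 + 57.544) = 1/834.79 = 0.001198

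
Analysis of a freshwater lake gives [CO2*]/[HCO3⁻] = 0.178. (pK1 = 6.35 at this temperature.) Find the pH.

pH = 7.10

From K1 = [H⁺][HCO3⁻]/[CO2*]:  pH = pK1 − log₁₀([CO2*]/[HCO3⁻])
log₁₀(0.178) = -0.750
pH = 6.35 − (-0.750) = 7.10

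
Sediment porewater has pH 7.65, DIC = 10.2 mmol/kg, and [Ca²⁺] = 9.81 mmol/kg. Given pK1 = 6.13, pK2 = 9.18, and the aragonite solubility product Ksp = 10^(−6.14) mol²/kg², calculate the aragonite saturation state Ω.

α₂ = 1 / (1 + [H⁺]/K2 + [H⁺]²/(K1K2)) = 1 / (1 + 10^+1.53 + 10^+0.01)
   = 1 / (1 + 33.884 + 1.0233) = 1/35.908 = 0.02785
[CO3²⁻] = α₂ × DIC = 0.02785 × 10.2 = 0.2841 mmol/kg
Ksp = 10^(−6.14) = 7.244×10^-7
Ω = [Ca²⁺][CO3²⁻]/Ksp = (9.81×10^-3)(2.841×10^-4) / 7.244×10^-7 = 3.85

Ω = 3.85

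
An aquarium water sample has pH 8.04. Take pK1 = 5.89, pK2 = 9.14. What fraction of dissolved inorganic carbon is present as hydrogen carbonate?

α₁ = 0.920

α₁ = 1 / (1 + [H⁺]/K1 + K2/[H⁺]) = 1 / (1 + 10^-2.15 + 10^-1.10)
   = 1 / (1 + 0.0070795 + 0.079433) = 1/1.0865 = 0.9204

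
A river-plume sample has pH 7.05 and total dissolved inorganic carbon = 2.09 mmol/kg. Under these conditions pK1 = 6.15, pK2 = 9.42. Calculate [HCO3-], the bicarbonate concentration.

[HCO3⁻] = 1.85 mmol/kg

α₁ = 1 / (1 + [H⁺]/K1 + K2/[H⁺]) = 1 / (1 + 10^-0.90 + 10^-2.37)
   = 1 / (1 + 0.12589 + 0.0042658) = 1/1.1302 = 0.8848
[HCO3⁻] = α₁ × DIC = 0.8848 × 2.09 = 1.85 mmol/kg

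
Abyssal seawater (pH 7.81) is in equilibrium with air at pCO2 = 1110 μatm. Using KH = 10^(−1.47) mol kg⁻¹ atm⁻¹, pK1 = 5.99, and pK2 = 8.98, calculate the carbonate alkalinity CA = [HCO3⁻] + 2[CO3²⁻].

CA = 2.82 mmol/kg

[CO2*] = KH · pCO2 = 10^(−1.47) × 1110×10^-6 = 3.761×10^-5 mol/kg
α₀ = 1/(1 + K1/[H⁺] + K1K2/[H⁺]²) = 1/(1 + 10^+1.82 + 10^+0.65) = 0.01398
DIC = [CO2*]/α₀ = 3.761×10^-5 / 0.01398 = 2.691 mmol/kg
CA = (α₁ + 2α₂)·DIC = (0.9236 + 2×0.06244) × 2.691 = 2.82 mmol/kg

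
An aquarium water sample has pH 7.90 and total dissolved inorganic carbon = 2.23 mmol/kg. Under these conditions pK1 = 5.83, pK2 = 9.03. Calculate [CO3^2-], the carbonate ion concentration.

[CO3²⁻] = 0.153 mmol/kg

α₂ = 1 / (1 + [H⁺]/K2 + [H⁺]²/(K1K2)) = 1 / (1 + 10^+1.13 + 10^-0.94)
   = 1 / (1 + 13.490 + 0.11482) = 1/14.604 = 0.06847
[CO3²⁻] = α₂ × DIC = 0.06847 × 2.23 = 0.153 mmol/kg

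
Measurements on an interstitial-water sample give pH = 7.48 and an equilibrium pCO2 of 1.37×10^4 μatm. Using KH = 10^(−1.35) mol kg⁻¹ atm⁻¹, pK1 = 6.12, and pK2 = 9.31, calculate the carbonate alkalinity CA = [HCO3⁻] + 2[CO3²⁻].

CA = 14.4 mmol/kg

[CO2*] = KH · pCO2 = 10^(−1.35) × 1.37×10^4×10^-6 = 6.120×10^-4 mol/kg
α₀ = 1/(1 + K1/[H⁺] + K1K2/[H⁺]²) = 1/(1 + 10^+1.36 + 10^-0.47) = 0.04124
DIC = [CO2*]/α₀ = 6.120×10^-4 / 0.04124 = 14.84 mmol/kg
CA = (α₁ + 2α₂)·DIC = (0.9448 + 2×0.01397) × 14.84 = 14.4 mmol/kg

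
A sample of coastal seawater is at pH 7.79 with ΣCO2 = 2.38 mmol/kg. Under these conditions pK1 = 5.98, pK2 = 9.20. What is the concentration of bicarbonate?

α₁ = 1 / (1 + [H⁺]/K1 + K2/[H⁺]) = 1 / (1 + 10^-1.81 + 10^-1.41)
   = 1 / (1 + 0.015488 + 0.038905) = 1/1.0544 = 0.9484
[HCO3⁻] = α₁ × DIC = 0.9484 × 2.38 = 2.26 mmol/kg

[HCO3⁻] = 2.26 mmol/kg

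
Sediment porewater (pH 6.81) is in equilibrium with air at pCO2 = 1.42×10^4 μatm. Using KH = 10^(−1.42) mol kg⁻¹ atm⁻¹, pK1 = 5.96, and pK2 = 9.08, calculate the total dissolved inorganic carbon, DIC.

[CO2*] = KH · pCO2 = 10^(−1.42) × 1.42×10^4×10^-6 = 5.399×10^-4 mol/kg
α₀ = 1/(1 + K1/[H⁺] + K1K2/[H⁺]²) = 1/(1 + 10^+0.85 + 10^-1.42) = 0.1232
DIC = [CO2*]/α₀ = 5.399×10^-4 / 0.1232 = 4.38 mmol/kg

DIC = 4.38 mmol/kg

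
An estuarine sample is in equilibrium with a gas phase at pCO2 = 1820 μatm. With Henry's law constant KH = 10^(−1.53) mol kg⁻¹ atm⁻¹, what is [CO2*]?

KH = 10^(−1.53) = 2.951×10^-2 mol kg⁻¹ atm⁻¹
[CO2*] = KH · pCO2 = 2.951×10^-2 × 1820×10^-6 atm = 5.37×10^-5 mol/kg

[CO2*] = 53.7 μmol/kg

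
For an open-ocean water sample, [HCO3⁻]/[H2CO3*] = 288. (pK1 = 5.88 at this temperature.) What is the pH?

From K1 = [H⁺][HCO3⁻]/[H2CO3*]:  pH = pK1 + log₁₀([HCO3⁻]/[H2CO3*])
log₁₀(288) = +2.459
pH = 5.88 + (+2.459) = 8.34

pH = 8.34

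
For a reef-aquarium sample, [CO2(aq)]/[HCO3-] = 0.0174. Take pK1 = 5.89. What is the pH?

From K1 = [H⁺][HCO3-]/[CO2(aq)]:  pH = pK1 − log₁₀([CO2(aq)]/[HCO3-])
log₁₀(0.0174) = -1.759
pH = 5.89 − (-1.759) = 7.65

pH = 7.65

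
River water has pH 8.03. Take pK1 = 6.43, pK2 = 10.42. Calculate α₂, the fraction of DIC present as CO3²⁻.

α₂ = 1 / (1 + [H⁺]/K2 + [H⁺]²/(K1K2)) = 1 / (1 + 10^+2.39 + 10^+0.79)
   = 1 / (1 + 245.47 + 6.1660) = 1/252.64 = 0.003958

α₂ = 0.00396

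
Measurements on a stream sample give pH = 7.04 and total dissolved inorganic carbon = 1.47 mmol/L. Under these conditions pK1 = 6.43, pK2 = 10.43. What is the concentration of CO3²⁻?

α₂ = 1 / (1 + [H⁺]/K2 + [H⁺]²/(K1K2)) = 1 / (1 + 10^+3.39 + 10^+2.78)
   = 1 / (1 + 2454.7 + 602.56) = 1/3058.3 = 0.0003270
[CO3²⁻] = α₂ × DIC = 0.0003270 × 1.47 = 0.000481 mmol/L = 0.481 μmol/L

[CO3²⁻] = 0.481 μmol/L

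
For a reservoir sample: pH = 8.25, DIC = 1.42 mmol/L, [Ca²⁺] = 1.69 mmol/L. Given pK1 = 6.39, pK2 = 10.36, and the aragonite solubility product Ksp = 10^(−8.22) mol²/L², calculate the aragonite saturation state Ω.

Ω = 3.03

α₂ = 1 / (1 + [H⁺]/K2 + [H⁺]²/(K1K2)) = 1 / (1 + 10^+2.11 + 10^+0.25)
   = 1 / (1 + 128.82 + 1.7783) = 1/131.60 = 0.007599
[CO3²⁻] = α₂ × DIC = 0.007599 × 1.42 = 0.01079 mmol/L = 10.79 μmol/L
Ksp = 10^(−8.22) = 6.026×10^-9
Ω = [Ca²⁺][CO3²⁻]/Ksp = (1.69×10^-3)(1.079×10^-5) / 6.026×10^-9 = 3.03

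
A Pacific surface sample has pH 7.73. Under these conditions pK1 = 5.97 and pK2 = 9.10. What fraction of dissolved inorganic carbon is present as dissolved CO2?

α₀ = 0.0164

α₀ = 1 / (1 + K1/[H⁺] + K1K2/[H⁺]²) = 1 / (1 + 10^+1.76 + 10^+0.39)
   = 1 / (1 + 57.544 + 2.4547) = 1/60.999 = 0.01639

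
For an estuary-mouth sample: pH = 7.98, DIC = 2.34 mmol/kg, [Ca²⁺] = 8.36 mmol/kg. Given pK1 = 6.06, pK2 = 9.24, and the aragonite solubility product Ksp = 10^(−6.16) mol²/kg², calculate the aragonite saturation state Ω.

Ω = 1.46

α₂ = 1 / (1 + [H⁺]/K2 + [H⁺]²/(K1K2)) = 1 / (1 + 10^+1.26 + 10^-0.66)
   = 1 / (1 + 18.197 + 0.21878) = 1/19.416 = 0.05150
[CO3²⁻] = α₂ × DIC = 0.05150 × 2.34 = 0.1205 mmol/kg
Ksp = 10^(−6.16) = 6.918×10^-7
Ω = [Ca²⁺][CO3²⁻]/Ksp = (8.36×10^-3)(1.205×10^-4) / 6.918×10^-7 = 1.46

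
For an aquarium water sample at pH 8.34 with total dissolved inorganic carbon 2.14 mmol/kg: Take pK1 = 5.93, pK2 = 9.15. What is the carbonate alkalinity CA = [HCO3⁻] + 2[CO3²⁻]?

CA = 2.42 mmol/kg

CA = [HCO3⁻] + 2[CO3²⁻] = (α₁ + 2α₂)·DIC
At pH 8.34: [H⁺]/K1 = 10^-2.41 = 0.0038905, K2/[H⁺] = 10^-0.81 = 0.15488
α₁ = 1/(1 + 0.0038905 + 0.15488) = 1/1.1588 = 0.8630; α₂ = α₁·K2/[H⁺] = 0.1337
α₁ + 2α₂ = 1.1303
CA = 1.1303 × 2.14 = 2.42 mmol/kg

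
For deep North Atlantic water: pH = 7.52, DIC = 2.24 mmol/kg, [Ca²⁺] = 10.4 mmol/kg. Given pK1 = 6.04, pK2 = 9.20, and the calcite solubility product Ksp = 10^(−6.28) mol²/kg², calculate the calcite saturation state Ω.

Ω = 0.880

α₂ = 1 / (1 + [H⁺]/K2 + [H⁺]²/(K1K2)) = 1 / (1 + 10^+1.68 + 10^+0.20)
   = 1 / (1 + 47.863 + 1.5849) = 1/50.448 = 0.01982
[CO3²⁻] = α₂ × DIC = 0.01982 × 2.24 = 0.04440 mmol/kg
Ksp = 10^(−6.28) = 5.248×10^-7
Ω = [Ca²⁺][CO3²⁻]/Ksp = (10.4×10^-3)(4.440×10^-5) / 5.248×10^-7 = 0.880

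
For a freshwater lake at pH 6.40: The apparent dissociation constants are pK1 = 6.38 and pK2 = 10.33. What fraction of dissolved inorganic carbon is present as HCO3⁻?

α₁ = 1 / (1 + [H⁺]/K1 + K2/[H⁺]) = 1 / (1 + 10^-0.02 + 10^-3.93)
   = 1 / (1 + 0.95499 + 0.00011749) = 1/1.9551 = 0.5115

α₁ = 0.511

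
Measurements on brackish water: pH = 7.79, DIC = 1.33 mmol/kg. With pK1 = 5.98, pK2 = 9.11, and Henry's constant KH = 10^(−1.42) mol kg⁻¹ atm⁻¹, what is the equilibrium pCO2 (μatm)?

pCO2 = 510 μatm

α₀ = 1 / (1 + K1/[H⁺] + K1K2/[H⁺]²) = 1 / (1 + 10^+1.81 + 10^+0.49)
   = 1 / (1 + 64.565 + 3.0903) = 1/68.656 = 0.01457
[CO2*] = α₀ × DIC = 0.01457 × 1.33 = 0.01937 mmol/kg = 19.37 μmol/kg
pCO2 = [CO2*]/KH = 1.937×10^-5 / 3.802×10^-2 = 510 μatm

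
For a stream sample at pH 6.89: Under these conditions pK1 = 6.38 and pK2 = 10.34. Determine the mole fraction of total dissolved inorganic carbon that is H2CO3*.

α₀ = 0.236

α₀ = 1 / (1 + K1/[H⁺] + K1K2/[H⁺]²) = 1 / (1 + 10^+0.51 + 10^-2.94)
   = 1 / (1 + 3.2359 + 0.0011482) = 1/4.2371 = 0.2360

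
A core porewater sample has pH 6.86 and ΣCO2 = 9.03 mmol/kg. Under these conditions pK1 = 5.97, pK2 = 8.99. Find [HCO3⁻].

[HCO3⁻] = 7.95 mmol/kg

α₁ = 1 / (1 + [H⁺]/K1 + K2/[H⁺]) = 1 / (1 + 10^-0.89 + 10^-2.13)
   = 1 / (1 + 0.12882 + 0.0074131) = 1/1.1362 = 0.8801
[HCO3⁻] = α₁ × DIC = 0.8801 × 9.03 = 7.95 mmol/kg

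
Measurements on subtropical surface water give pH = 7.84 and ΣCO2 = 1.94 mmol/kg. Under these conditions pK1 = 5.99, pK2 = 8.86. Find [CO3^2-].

α₂ = 1 / (1 + [H⁺]/K2 + [H⁺]²/(K1K2)) = 1 / (1 + 10^+1.02 + 10^-0.83)
   = 1 / (1 + 10.471 + 0.14791) = 1/11.619 = 0.08606
[CO3²⁻] = α₂ × DIC = 0.08606 × 1.94 = 0.167 mmol/kg

[CO3²⁻] = 0.167 mmol/kg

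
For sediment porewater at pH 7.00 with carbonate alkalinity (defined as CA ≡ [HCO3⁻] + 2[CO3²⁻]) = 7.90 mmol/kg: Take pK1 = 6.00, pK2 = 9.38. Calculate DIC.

CA = [HCO3⁻] + 2[CO3²⁻] = (α₁ + 2α₂)·DIC
At pH 7.00: [H⁺]/K1 = 10^-1.00 = 0.10000, K2/[H⁺] = 10^-2.38 = 0.0041687
α₁ = 1/(1 + 0.10000 + 0.0041687) = 1/1.1042 = 0.9057; α₂ = α₁·K2/[H⁺] = 0.003775
α₁ + 2α₂ = 0.9132
DIC = CA / (α₁ + 2α₂) = 7.90 / 0.9132 = 8.65 mmol/kg

DIC = 8.65 mmol/kg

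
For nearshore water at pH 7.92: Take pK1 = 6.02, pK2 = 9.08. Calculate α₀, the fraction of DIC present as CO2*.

α₀ = 0.0116

α₀ = 1 / (1 + K1/[H⁺] + K1K2/[H⁺]²) = 1 / (1 + 10^+1.90 + 10^+0.74)
   = 1 / (1 + 79.433 + 5.4954) = 1/85.928 = 0.01164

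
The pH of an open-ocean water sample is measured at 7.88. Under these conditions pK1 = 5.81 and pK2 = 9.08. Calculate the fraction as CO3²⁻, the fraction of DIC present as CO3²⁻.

α₂ = 1 / (1 + [H⁺]/K2 + [H⁺]²/(K1K2)) = 1 / (1 + 10^+1.20 + 10^-0.87)
   = 1 / (1 + 15.849 + 0.13490) = 1/16.984 = 0.05888

α₂ = 0.0589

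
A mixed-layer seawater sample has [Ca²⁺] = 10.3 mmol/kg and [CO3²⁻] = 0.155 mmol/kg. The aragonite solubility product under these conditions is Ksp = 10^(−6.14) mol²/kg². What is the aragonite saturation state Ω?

Ω = 2.20

Ksp = 10^(−6.14) = 7.244×10^-7
Ω = [Ca²⁺][CO3²⁻]/Ksp = (10.3×10^-3)(0.155×10^-3) / 7.244×10^-7 = 2.20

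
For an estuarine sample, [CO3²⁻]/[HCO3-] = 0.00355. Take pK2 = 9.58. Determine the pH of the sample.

pH = 7.13

From K2 = [H⁺][CO3²⁻]/[HCO3-]:  pH = pK2 + log₁₀([CO3²⁻]/[HCO3-])
log₁₀(0.00355) = -2.450
pH = 9.58 + (-2.450) = 7.13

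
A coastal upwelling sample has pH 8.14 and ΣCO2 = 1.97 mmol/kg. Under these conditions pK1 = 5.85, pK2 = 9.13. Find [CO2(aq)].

α₀ = 1 / (1 + K1/[H⁺] + K1K2/[H⁺]²) = 1 / (1 + 10^+2.29 + 10^+1.30)
   = 1 / (1 + 194.98 + 19.953) = 1/215.94 = 0.004631
[CO2*] = α₀ × DIC = 0.004631 × 1.97 = 0.00912 mmol/kg = 9.12 μmol/kg

[CO2*] = 9.12 μmol/kg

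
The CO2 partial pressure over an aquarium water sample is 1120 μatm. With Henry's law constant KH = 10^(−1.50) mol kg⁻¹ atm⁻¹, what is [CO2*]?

KH = 10^(−1.50) = 3.162×10^-2 mol kg⁻¹ atm⁻¹
[CO2*] = KH · pCO2 = 3.162×10^-2 × 1120×10^-6 atm = 3.54×10^-5 mol/kg

[CO2*] = 35.4 μmol/kg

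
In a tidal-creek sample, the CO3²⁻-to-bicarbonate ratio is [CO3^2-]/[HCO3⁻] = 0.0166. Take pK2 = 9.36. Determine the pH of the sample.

pH = 7.58

From K2 = [H⁺][CO3^2-]/[HCO3⁻]:  pH = pK2 + log₁₀([CO3^2-]/[HCO3⁻])
log₁₀(0.0166) = -1.780
pH = 9.36 + (-1.780) = 7.58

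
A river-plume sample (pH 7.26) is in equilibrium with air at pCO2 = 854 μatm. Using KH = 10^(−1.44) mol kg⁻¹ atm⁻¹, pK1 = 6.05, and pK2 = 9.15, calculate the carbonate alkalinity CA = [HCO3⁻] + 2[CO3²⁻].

CA = 0.516 mmol/kg

[CO2*] = KH · pCO2 = 10^(−1.44) × 854×10^-6 = 3.101×10^-5 mol/kg
α₀ = 1/(1 + K1/[H⁺] + K1K2/[H⁺]²) = 1/(1 + 10^+1.21 + 10^-0.68) = 0.05738
DIC = [CO2*]/α₀ = 3.101×10^-5 / 0.05738 = 0.5404 mmol/kg
CA = (α₁ + 2α₂)·DIC = (0.9306 + 2×0.01199) × 0.5404 = 0.516 mmol/kg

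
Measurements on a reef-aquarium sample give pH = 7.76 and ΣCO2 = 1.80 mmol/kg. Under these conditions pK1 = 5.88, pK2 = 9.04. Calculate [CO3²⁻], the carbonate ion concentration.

[CO3²⁻] = 0.0886 mmol/kg

α₂ = 1 / (1 + [H⁺]/K2 + [H⁺]²/(K1K2)) = 1 / (1 + 10^+1.28 + 10^-0.60)
   = 1 / (1 + 19.055 + 0.25119) = 1/20.306 = 0.04925
[CO3²⁻] = α₂ × DIC = 0.04925 × 1.80 = 0.0886 mmol/kg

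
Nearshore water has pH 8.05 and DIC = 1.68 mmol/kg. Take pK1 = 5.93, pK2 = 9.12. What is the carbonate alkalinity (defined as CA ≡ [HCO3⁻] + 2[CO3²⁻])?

CA = 1.80 mmol/kg

CA = [HCO3⁻] + 2[CO3²⁻] = (α₁ + 2α₂)·DIC
At pH 8.05: [H⁺]/K1 = 10^-2.12 = 0.0075858, K2/[H⁺] = 10^-1.07 = 0.085114
α₁ = 1/(1 + 0.0075858 + 0.085114) = 1/1.0927 = 0.9152; α₂ = α₁·K2/[H⁺] = 0.07789
α₁ + 2α₂ = 1.0710
CA = 1.0710 × 1.68 = 1.80 mmol/kg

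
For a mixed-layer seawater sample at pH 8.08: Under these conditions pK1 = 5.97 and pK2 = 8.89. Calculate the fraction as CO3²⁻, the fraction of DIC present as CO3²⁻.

α₂ = 1 / (1 + [H⁺]/K2 + [H⁺]²/(K1K2)) = 1 / (1 + 10^+0.81 + 10^-1.30)
   = 1 / (1 + 6.4565 + 0.050119) = 1/7.5067 = 0.1332

α₂ = 0.133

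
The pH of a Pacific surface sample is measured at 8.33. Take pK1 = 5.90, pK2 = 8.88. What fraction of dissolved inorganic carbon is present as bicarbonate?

α₁ = 1 / (1 + [H⁺]/K1 + K2/[H⁺]) = 1 / (1 + 10^-2.43 + 10^-0.55)
   = 1 / (1 + 0.0037154 + 0.28184) = 1/1.2856 = 0.7779

α₁ = 0.778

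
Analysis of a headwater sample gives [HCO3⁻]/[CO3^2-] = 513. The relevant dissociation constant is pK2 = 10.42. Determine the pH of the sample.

From K2 = [H⁺][CO3^2-]/[HCO3⁻]:  pH = pK2 − log₁₀([HCO3⁻]/[CO3^2-])
log₁₀(513) = +2.710
pH = 10.42 − (+2.710) = 7.71

pH = 7.71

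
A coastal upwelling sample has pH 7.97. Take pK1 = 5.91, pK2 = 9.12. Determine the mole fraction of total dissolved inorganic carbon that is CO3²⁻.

α₂ = 1 / (1 + [H⁺]/K2 + [H⁺]²/(K1K2)) = 1 / (1 + 10^+1.15 + 10^-0.91)
   = 1 / (1 + 14.125 + 0.12303) = 1/15.248 = 0.06558

α₂ = 0.0656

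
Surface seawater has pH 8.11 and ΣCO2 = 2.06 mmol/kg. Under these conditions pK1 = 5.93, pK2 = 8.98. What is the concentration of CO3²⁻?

α₂ = 1 / (1 + [H⁺]/K2 + [H⁺]²/(K1K2)) = 1 / (1 + 10^+0.87 + 10^-1.31)
   = 1 / (1 + 7.4131 + 0.048978) = 1/8.4621 = 0.1182
[CO3²⁻] = α₂ × DIC = 0.1182 × 2.06 = 0.243 mmol/kg

[CO3²⁻] = 0.243 mmol/kg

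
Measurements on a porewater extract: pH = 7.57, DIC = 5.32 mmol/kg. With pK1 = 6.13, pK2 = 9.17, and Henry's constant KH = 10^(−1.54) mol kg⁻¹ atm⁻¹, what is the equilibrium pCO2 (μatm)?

α₀ = 1 / (1 + K1/[H⁺] + K1K2/[H⁺]²) = 1 / (1 + 10^+1.44 + 10^-0.16)
   = 1 / (1 + 27.542 + 0.69183) = 1/29.234 = 0.03421
[CO2*] = α₀ × DIC = 0.03421 × 5.32 = 0.1820 mmol/kg
pCO2 = [CO2*]/KH = 1.820×10^-4 / 2.884×10^-2 = 6310 μatm

pCO2 = 6310 μatm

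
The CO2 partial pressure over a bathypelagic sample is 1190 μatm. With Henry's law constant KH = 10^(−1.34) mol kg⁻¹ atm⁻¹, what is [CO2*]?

[CO2*] = 54.4 μmol/kg

KH = 10^(−1.34) = 4.571×10^-2 mol kg⁻¹ atm⁻¹
[CO2*] = KH · pCO2 = 4.571×10^-2 × 1190×10^-6 atm = 5.44×10^-5 mol/kg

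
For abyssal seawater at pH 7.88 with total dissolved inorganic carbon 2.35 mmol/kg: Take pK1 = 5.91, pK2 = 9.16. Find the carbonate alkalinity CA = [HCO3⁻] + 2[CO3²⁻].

CA = 2.44 mmol/kg

CA = [HCO3⁻] + 2[CO3²⁻] = (α₁ + 2α₂)·DIC
At pH 7.88: [H⁺]/K1 = 10^-1.97 = 0.010715, K2/[H⁺] = 10^-1.28 = 0.052481
α₁ = 1/(1 + 0.010715 + 0.052481) = 1/1.0632 = 0.9406; α₂ = α₁·K2/[H⁺] = 0.04936
α₁ + 2α₂ = 1.0393
CA = 1.0393 × 2.35 = 2.44 mmol/kg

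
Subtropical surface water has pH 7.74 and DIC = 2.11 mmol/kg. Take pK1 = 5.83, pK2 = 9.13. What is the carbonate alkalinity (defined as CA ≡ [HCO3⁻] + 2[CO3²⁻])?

CA = [HCO3⁻] + 2[CO3²⁻] = (α₁ + 2α₂)·DIC
At pH 7.74: [H⁺]/K1 = 10^-1.91 = 0.012303, K2/[H⁺] = 10^-1.39 = 0.040738
α₁ = 1/(1 + 0.012303 + 0.040738) = 1/1.0530 = 0.9496; α₂ = α₁·K2/[H⁺] = 0.03869
α₁ + 2α₂ = 1.0270
CA = 1.0270 × 2.11 = 2.17 mmol/kg

CA = 2.17 mmol/kg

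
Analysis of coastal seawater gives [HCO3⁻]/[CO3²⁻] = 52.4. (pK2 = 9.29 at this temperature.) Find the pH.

From K2 = [H⁺][CO3²⁻]/[HCO3⁻]:  pH = pK2 − log₁₀([HCO3⁻]/[CO3²⁻])
log₁₀(52.4) = +1.719
pH = 9.29 − (+1.719) = 7.57

pH = 7.57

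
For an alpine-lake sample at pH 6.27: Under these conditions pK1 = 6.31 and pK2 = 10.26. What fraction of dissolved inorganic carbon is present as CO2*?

α₀ = 0.523

α₀ = 1 / (1 + K1/[H⁺] + K1K2/[H⁺]²) = 1 / (1 + 10^-0.04 + 10^-4.03)
   = 1 / (1 + 0.91201 + 9.3325×10^-5) = 1/1.9121 = 0.5230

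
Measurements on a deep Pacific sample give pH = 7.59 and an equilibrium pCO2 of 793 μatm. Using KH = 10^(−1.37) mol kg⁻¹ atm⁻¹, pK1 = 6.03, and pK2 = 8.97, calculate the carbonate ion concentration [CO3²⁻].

[CO2*] = KH · pCO2 = 10^(−1.37) × 793×10^-6 = 3.383×10^-5 mol/kg
α₀ = 1/(1 + K1/[H⁺] + K1K2/[H⁺]²) = 1/(1 + 10^+1.56 + 10^+0.18) = 0.02576
DIC = [CO2*]/α₀ = 3.383×10^-5 / 0.02576 = 1.313 mmol/kg
[CO3²⁻] = α₂·DIC; α₂ = 0.03899, so [CO3²⁻] = 0.03899 × 1.313 = 0.0512 mmol/kg

[CO3²⁻] = 0.0512 mmol/kg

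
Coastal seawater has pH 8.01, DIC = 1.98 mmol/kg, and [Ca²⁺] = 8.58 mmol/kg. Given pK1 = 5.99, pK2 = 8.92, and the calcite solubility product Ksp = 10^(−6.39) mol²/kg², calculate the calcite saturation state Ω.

Ω = 4.53

α₂ = 1 / (1 + [H⁺]/K2 + [H⁺]²/(K1K2)) = 1 / (1 + 10^+0.91 + 10^-1.11)
   = 1 / (1 + 8.1283 + 0.077625) = 1/9.2059 = 0.1086
[CO3²⁻] = α₂ × DIC = 0.1086 × 1.98 = 0.2151 mmol/kg
Ksp = 10^(−6.39) = 4.074×10^-7
Ω = [Ca²⁺][CO3²⁻]/Ksp = (8.58×10^-3)(2.151×10^-4) / 4.074×10^-7 = 4.53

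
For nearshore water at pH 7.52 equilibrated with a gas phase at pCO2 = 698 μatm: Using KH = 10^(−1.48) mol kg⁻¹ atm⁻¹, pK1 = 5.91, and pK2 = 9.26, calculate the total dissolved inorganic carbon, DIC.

DIC = 0.982 mmol/kg

[CO2*] = KH · pCO2 = 10^(−1.48) × 698×10^-6 = 2.311×10^-5 mol/kg
α₀ = 1/(1 + K1/[H⁺] + K1K2/[H⁺]²) = 1/(1 + 10^+1.61 + 10^-0.13) = 0.02354
DIC = [CO2*]/α₀ = 2.311×10^-5 / 0.02354 = 0.982 mmol/kg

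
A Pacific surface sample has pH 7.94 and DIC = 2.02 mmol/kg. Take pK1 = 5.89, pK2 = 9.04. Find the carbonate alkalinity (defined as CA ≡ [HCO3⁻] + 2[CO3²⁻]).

CA = [HCO3⁻] + 2[CO3²⁻] = (α₁ + 2α₂)·DIC
At pH 7.94: [H⁺]/K1 = 10^-2.05 = 0.0089125, K2/[H⁺] = 10^-1.10 = 0.079433
α₁ = 1/(1 + 0.0089125 + 0.079433) = 1/1.0883 = 0.9188; α₂ = α₁·K2/[H⁺] = 0.07298
α₁ + 2α₂ = 1.0648
CA = 1.0648 × 2.02 = 2.15 mmol/kg

CA = 2.15 mmol/kg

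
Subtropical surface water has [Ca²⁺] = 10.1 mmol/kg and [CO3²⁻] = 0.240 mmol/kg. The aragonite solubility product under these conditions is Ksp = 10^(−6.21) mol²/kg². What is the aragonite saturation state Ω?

Ω = 3.93

Ksp = 10^(−6.21) = 6.166×10^-7
Ω = [Ca²⁺][CO3²⁻]/Ksp = (10.1×10^-3)(0.240×10^-3) / 6.166×10^-7 = 3.93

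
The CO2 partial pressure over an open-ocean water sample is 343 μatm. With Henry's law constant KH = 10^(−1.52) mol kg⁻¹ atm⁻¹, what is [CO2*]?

KH = 10^(−1.52) = 3.020×10^-2 mol kg⁻¹ atm⁻¹
[CO2*] = KH · pCO2 = 3.020×10^-2 × 343×10^-6 atm = 1.04×10^-5 mol/kg

[CO2*] = 10.4 μmol/kg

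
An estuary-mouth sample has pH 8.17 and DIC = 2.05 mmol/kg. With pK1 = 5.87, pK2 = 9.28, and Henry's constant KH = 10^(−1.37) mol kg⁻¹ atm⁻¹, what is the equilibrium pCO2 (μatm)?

α₀ = 1 / (1 + K1/[H⁺] + K1K2/[H⁺]²) = 1 / (1 + 10^+2.30 + 10^+1.19)
   = 1 / (1 + 199.53 + 15.488) = 1/216.01 = 0.004629
[CO2*] = α₀ × DIC = 0.004629 × 2.05 = 0.009490 mmol/kg = 9.490 μmol/kg
pCO2 = [CO2*]/KH = 9.490×10^-6 / 4.266×10^-2 = 222 μatm

pCO2 = 222 μatm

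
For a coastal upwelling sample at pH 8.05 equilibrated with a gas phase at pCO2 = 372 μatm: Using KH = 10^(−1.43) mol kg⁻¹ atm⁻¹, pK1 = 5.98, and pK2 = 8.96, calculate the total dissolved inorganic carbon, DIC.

DIC = 1.84 mmol/kg

[CO2*] = KH · pCO2 = 10^(−1.43) × 372×10^-6 = 1.382×10^-5 mol/kg
α₀ = 1/(1 + K1/[H⁺] + K1K2/[H⁺]²) = 1/(1 + 10^+2.07 + 10^+1.16) = 0.007522
DIC = [CO2*]/α₀ = 1.382×10^-5 / 0.007522 = 1.84 mmol/kg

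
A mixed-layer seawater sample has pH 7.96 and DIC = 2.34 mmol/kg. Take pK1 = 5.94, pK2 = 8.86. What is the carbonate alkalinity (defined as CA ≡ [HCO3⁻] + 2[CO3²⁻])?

CA = [HCO3⁻] + 2[CO3²⁻] = (α₁ + 2α₂)·DIC
At pH 7.96: [H⁺]/K1 = 10^-2.02 = 0.0095499, K2/[H⁺] = 10^-0.90 = 0.12589
α₁ = 1/(1 + 0.0095499 + 0.12589) = 1/1.1354 = 0.8807; α₂ = α₁·K2/[H⁺] = 0.1109
α₁ + 2α₂ = 1.1025
CA = 1.1025 × 2.34 = 2.58 mmol/kg

CA = 2.58 mmol/kg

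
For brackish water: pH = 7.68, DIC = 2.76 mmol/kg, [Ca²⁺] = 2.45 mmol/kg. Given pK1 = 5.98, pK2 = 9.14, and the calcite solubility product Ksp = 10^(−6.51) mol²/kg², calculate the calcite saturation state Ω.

α₂ = 1 / (1 + [H⁺]/K2 + [H⁺]²/(K1K2)) = 1 / (1 + 10^+1.46 + 10^-0.24)
   = 1 / (1 + 28.840 + 0.57544) = 1/30.416 = 0.03288
[CO3²⁻] = α₂ × DIC = 0.03288 × 2.76 = 0.09074 mmol/kg
Ksp = 10^(−6.51) = 3.090×10^-7
Ω = [Ca²⁺][CO3²⁻]/Ksp = (2.45×10^-3)(9.074×10^-5) / 3.090×10^-7 = 0.719

Ω = 0.719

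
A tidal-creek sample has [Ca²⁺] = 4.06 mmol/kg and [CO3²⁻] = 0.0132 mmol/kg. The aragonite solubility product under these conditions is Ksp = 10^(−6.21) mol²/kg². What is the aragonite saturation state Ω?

Ksp = 10^(−6.21) = 6.166×10^-7
Ω = [Ca²⁺][CO3²⁻]/Ksp = (4.06×10^-3)(0.0132×10^-3) / 6.166×10^-7 = 0.0869

Ω = 0.0869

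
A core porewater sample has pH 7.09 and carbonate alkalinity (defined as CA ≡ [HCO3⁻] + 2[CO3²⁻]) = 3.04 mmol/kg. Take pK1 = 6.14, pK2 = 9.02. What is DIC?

CA = [HCO3⁻] + 2[CO3²⁻] = (α₁ + 2α₂)·DIC
At pH 7.09: [H⁺]/K1 = 10^-0.95 = 0.11220, K2/[H⁺] = 10^-1.93 = 0.011749
α₁ = 1/(1 + 0.11220 + 0.011749) = 1/1.1240 = 0.8897; α₂ = α₁·K2/[H⁺] = 0.01045
α₁ + 2α₂ = 0.9106
DIC = CA / (α₁ + 2α₂) = 3.04 / 0.9106 = 3.34 mmol/kg

DIC = 3.34 mmol/kg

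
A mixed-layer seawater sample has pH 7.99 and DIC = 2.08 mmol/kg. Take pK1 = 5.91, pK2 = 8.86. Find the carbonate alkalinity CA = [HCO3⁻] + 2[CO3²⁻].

CA = 2.31 mmol/kg

CA = [HCO3⁻] + 2[CO3²⁻] = (α₁ + 2α₂)·DIC
At pH 7.99: [H⁺]/K1 = 10^-2.08 = 0.0083176, K2/[H⁺] = 10^-0.87 = 0.13490
α₁ = 1/(1 + 0.0083176 + 0.13490) = 1/1.1432 = 0.8747; α₂ = α₁·K2/[H⁺] = 0.1180
α₁ + 2α₂ = 1.1107
CA = 1.1107 × 2.08 = 2.31 mmol/kg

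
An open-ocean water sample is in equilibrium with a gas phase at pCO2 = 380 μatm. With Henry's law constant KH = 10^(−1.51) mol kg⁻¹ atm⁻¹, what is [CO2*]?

KH = 10^(−1.51) = 3.090×10^-2 mol kg⁻¹ atm⁻¹
[CO2*] = KH · pCO2 = 3.090×10^-2 × 380×10^-6 atm = 1.17×10^-5 mol/kg

[CO2*] = 11.7 μmol/kg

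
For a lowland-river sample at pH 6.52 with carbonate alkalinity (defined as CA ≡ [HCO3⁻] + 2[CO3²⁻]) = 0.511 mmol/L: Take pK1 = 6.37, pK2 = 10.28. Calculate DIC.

CA = [HCO3⁻] + 2[CO3²⁻] = (α₁ + 2α₂)·DIC
At pH 6.52: [H⁺]/K1 = 10^-0.15 = 0.70795, K2/[H⁺] = 10^-3.76 = 0.00017378
α₁ = 1/(1 + 0.70795 + 0.00017378) = 1/1.7081 = 0.5854; α₂ = α₁·K2/[H⁺] = 0.0001017
α₁ + 2α₂ = 0.5856
DIC = CA / (α₁ + 2α₂) = 0.511 / 0.5856 = 0.873 mmol/L

DIC = 0.873 mmol/L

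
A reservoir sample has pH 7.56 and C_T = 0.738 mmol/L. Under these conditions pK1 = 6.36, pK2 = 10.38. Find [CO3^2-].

α₂ = 1 / (1 + [H⁺]/K2 + [H⁺]²/(K1K2)) = 1 / (1 + 10^+2.82 + 10^+1.62)
   = 1 / (1 + 660.69 + 41.687) = 1/703.38 = 0.001422
[CO3²⁻] = α₂ × DIC = 0.001422 × 0.738 = 0.00105 mmol/L = 1.05 μmol/L

[CO3²⁻] = 1.05 μmol/L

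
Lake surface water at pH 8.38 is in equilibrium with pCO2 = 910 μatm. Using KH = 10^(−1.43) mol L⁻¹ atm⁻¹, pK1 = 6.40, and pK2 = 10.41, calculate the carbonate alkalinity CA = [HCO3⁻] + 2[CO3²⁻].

[CO2*] = KH · pCO2 = 10^(−1.43) × 910×10^-6 = 3.381×10^-5 mol/L
α₀ = 1/(1 + K1/[H⁺] + K1K2/[H⁺]²) = 1/(1 + 10^+1.98 + 10^-0.05) = 0.01027
DIC = [CO2*]/α₀ = 3.381×10^-5 / 0.01027 = 3.293 mmol/L
CA = (α₁ + 2α₂)·DIC = (0.9806 + 2×0.009151) × 3.293 = 3.29 mmol/L

CA = 3.29 mmol/L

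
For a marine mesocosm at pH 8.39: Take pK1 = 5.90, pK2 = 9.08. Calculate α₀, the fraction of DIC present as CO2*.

α₀ = 0.00268

α₀ = 1 / (1 + K1/[H⁺] + K1K2/[H⁺]²) = 1 / (1 + 10^+2.49 + 10^+1.80)
   = 1 / (1 + 309.03 + 63.096) = 1/373.13 = 0.002680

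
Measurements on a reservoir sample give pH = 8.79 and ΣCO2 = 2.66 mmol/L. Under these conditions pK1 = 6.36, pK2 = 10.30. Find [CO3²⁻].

[CO3²⁻] = 0.0795 mmol/L

α₂ = 1 / (1 + [H⁺]/K2 + [H⁺]²/(K1K2)) = 1 / (1 + 10^+1.51 + 10^-0.92)
   = 1 / (1 + 32.359 + 0.12023) = 1/33.480 = 0.02987
[CO3²⁻] = α₂ × DIC = 0.02987 × 2.66 = 0.0795 mmol/L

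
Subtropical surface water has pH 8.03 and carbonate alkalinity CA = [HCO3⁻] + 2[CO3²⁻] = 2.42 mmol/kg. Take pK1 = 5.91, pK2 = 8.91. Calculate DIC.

DIC = 2.18 mmol/kg

CA = [HCO3⁻] + 2[CO3²⁻] = (α₁ + 2α₂)·DIC
At pH 8.03: [H⁺]/K1 = 10^-2.12 = 0.0075858, K2/[H⁺] = 10^-0.88 = 0.13183
α₁ = 1/(1 + 0.0075858 + 0.13183) = 1/1.1394 = 0.8776; α₂ = α₁·K2/[H⁺] = 0.1157
α₁ + 2α₂ = 1.1090
DIC = CA / (α₁ + 2α₂) = 2.42 / 1.1090 = 2.18 mmol/kg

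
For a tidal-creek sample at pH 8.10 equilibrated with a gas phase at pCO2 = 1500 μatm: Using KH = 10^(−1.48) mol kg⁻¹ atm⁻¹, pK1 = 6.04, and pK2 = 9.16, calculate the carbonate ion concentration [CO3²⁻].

[CO2*] = KH · pCO2 = 10^(−1.48) × 1500×10^-6 = 4.967×10^-5 mol/kg
α₀ = 1/(1 + K1/[H⁺] + K1K2/[H⁺]²) = 1/(1 + 10^+2.06 + 10^+1.00) = 0.007948
DIC = [CO2*]/α₀ = 4.967×10^-5 / 0.007948 = 6.249 mmol/kg
[CO3²⁻] = α₂·DIC; α₂ = 0.07948, so [CO3²⁻] = 0.07948 × 6.249 = 0.497 mmol/kg

[CO3²⁻] = 0.497 mmol/kg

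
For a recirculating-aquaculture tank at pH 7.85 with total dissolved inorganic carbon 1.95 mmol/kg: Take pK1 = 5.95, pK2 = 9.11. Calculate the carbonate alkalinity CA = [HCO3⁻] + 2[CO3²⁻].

CA = 2.03 mmol/kg

CA = [HCO3⁻] + 2[CO3²⁻] = (α₁ + 2α₂)·DIC
At pH 7.85: [H⁺]/K1 = 10^-1.90 = 0.012589, K2/[H⁺] = 10^-1.26 = 0.054954
α₁ = 1/(1 + 0.012589 + 0.054954) = 1/1.0675 = 0.9367; α₂ = α₁·K2/[H⁺] = 0.05148
α₁ + 2α₂ = 1.0397
CA = 1.0397 × 1.95 = 2.03 mmol/kg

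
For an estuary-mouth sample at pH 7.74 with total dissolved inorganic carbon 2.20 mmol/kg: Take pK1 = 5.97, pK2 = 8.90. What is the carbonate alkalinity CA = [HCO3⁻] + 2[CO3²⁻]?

CA = [HCO3⁻] + 2[CO3²⁻] = (α₁ + 2α₂)·DIC
At pH 7.74: [H⁺]/K1 = 10^-1.77 = 0.016982, K2/[H⁺] = 10^-1.16 = 0.069183
α₁ = 1/(1 + 0.016982 + 0.069183) = 1/1.0862 = 0.9207; α₂ = α₁·K2/[H⁺] = 0.06369
α₁ + 2α₂ = 1.0481
CA = 1.0481 × 2.20 = 2.31 mmol/kg

CA = 2.31 mmol/kg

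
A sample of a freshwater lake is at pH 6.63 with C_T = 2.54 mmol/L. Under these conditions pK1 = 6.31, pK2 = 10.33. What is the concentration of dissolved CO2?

α₀ = 1 / (1 + K1/[H⁺] + K1K2/[H⁺]²) = 1 / (1 + 10^+0.32 + 10^-3.38)
   = 1 / (1 + 2.0893 + 0.00041687) = 1/3.0897 = 0.3237
[CO2*] = α₀ × DIC = 0.3237 × 2.54 = 0.822 mmol/L

[CO2*] = 0.822 mmol/L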